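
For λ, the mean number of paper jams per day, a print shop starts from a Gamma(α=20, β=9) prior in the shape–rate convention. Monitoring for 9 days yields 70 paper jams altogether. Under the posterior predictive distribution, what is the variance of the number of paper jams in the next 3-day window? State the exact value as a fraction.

Total count 70 over total exposure 9 days.
Conjugate update: add total count to the shape and total exposure to the rate, giving Gamma(90, 18).
The posterior predictive for a window of length T is Negative Binomial with variance T·α'·(β'+T)/β'² = 3·90·21/324 = 35/2.

35/2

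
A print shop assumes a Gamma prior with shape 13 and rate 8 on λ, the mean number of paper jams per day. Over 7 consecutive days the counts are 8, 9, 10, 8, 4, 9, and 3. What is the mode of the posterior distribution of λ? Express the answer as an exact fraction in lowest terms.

Total count: 8 + 9 + 10 + 8 + 4 + 9 + 3 = 51.
Total exposure: 7 days.
Gamma(α, β) with Poisson data over total exposure Σt gives posterior Gamma(α+Σx, β+Σt) = Gamma(64, 15).
Posterior mode = (α'−1)/β' = 63/15 = 21/5.

21/5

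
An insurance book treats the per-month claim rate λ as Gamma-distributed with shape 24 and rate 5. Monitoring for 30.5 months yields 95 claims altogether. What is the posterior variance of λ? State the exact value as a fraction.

Total count 95 over total exposure 30.5 months.
Posterior: α' = 24 + 95 = 119, β' = 5 + 30.5 = 71/2.
Posterior variance = α'/β'² = 119/(5041/4) = 476/5041.

476/5041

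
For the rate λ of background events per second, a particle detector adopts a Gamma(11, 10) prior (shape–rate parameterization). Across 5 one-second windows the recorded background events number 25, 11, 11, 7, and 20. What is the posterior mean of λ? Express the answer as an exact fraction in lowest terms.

Total count: 25 + 11 + 11 + 7 + 20 = 74.
Total exposure: 5 seconds.
Posterior: α' = 11 + 74 = 85, β' = 10 + 5 = 15.
Posterior mean = α'/β' = 85/15 = 17/3.

17/3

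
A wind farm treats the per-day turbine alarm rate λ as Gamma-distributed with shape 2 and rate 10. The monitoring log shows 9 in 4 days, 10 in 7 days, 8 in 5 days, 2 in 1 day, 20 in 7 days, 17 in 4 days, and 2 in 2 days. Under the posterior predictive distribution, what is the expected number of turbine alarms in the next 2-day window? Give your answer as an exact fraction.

Total count: 9 + 10 + 8 + 2 + 20 + 17 + 2 = 68.
Total exposure: 4 + 7 + 5 + 1 + 7 + 4 + 2 = 30 days.
By Gamma–Poisson conjugacy, the posterior is Gamma(α + Σx, β + Σt) = Gamma(2 + 68, 10 + 30) = Gamma(70, 40).
Predictive mean over a 2-day window = T·E[λ|data] = 2·70/40 = 7/2.

7/2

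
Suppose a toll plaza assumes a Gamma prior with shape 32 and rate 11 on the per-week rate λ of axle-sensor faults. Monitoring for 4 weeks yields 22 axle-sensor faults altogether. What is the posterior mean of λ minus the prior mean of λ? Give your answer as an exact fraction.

38/55

Total count 22 over total exposure 4 weeks.
The Gamma prior is conjugate for the Poisson rate, so λ | data ~ Gamma(32+22, 11+4) = Gamma(54, 15).
Posterior mean = 54/15 = 18/5; prior mean = 32/11 = 32/11. Difference = 18/5 − 32/11 = 38/55.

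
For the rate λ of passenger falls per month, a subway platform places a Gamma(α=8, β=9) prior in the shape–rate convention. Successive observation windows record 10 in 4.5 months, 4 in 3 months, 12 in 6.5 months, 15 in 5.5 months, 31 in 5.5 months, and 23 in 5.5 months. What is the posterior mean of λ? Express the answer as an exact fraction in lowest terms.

206/79

Total count: 10 + 4 + 12 + 15 + 31 + 23 = 95.
Total exposure: 4.5 + 3 + 6.5 + 5.5 + 5.5 + 5.5 = 30.5 months.
Conjugate update: add total count to the shape and total exposure to the rate, giving Gamma(103, 79/2).
Posterior mean = α'/β' = 103/(79/2) = 206/79.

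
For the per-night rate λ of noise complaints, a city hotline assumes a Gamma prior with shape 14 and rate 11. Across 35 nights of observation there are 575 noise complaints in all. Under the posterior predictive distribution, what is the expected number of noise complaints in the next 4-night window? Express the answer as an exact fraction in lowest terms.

1178/23

Total count 575 over total exposure 35 nights.
Gamma(α, β) with Poisson data over total exposure Σt gives posterior Gamma(α+Σx, β+Σt) = Gamma(589, 46).
Predictive mean over a 4-night window = T·E[λ|data] = 4·589/46 = 1178/23.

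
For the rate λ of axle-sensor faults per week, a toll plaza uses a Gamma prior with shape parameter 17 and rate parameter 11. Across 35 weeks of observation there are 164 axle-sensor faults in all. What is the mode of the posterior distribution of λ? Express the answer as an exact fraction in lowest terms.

Total count 164 over total exposure 35 weeks.
By Gamma–Poisson conjugacy, the posterior is Gamma(α + Σx, β + Σt) = Gamma(17 + 164, 11 + 35) = Gamma(181, 46).
Posterior mode = (α'−1)/β' = 180/46 = 90/23.

90/23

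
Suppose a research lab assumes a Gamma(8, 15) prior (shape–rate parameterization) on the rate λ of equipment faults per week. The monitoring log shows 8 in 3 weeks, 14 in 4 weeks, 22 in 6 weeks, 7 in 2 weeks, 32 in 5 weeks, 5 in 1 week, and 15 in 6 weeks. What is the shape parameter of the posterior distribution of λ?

111

Total count: 8 + 14 + 22 + 7 + 32 + 5 + 15 = 103.
Total exposure: 3 + 4 + 6 + 2 + 5 + 1 + 6 = 27 weeks.
Posterior: α' = 8 + 103 = 111, β' = 15 + 27 = 42.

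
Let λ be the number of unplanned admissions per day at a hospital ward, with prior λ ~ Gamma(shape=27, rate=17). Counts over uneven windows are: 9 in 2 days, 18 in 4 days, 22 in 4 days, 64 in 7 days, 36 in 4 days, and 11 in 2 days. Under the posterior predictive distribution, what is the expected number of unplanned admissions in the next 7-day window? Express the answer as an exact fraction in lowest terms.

Total count: 9 + 18 + 22 + 64 + 36 + 11 = 160.
Total exposure: 2 + 4 + 4 + 7 + 4 + 2 = 23 days.
By Gamma–Poisson conjugacy, the posterior is Gamma(α + Σx, β + Σt) = Gamma(27 + 160, 17 + 23) = Gamma(187, 40).
Predictive mean over a 7-day window = T·E[λ|data] = 7·187/40 = 1309/40.

1309/40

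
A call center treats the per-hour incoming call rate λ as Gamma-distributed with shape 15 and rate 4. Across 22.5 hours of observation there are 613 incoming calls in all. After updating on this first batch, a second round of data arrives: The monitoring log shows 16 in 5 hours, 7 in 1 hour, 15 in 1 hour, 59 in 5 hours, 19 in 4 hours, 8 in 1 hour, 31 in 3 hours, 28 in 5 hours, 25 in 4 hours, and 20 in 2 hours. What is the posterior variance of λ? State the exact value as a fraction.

Total count 613 over total exposure 22.5 hours.
After the first batch: Gamma(15 + 613, 4 + 22.5) = Gamma(628, 53/2).
Total count: 16 + 7 + 15 + 59 + 19 + 8 + 31 + 28 + 25 + 20 = 228.
Total exposure: 5 + 1 + 1 + 5 + 4 + 1 + 3 + 5 + 4 + 2 = 31 hours.
After the second batch: Gamma(628 + 228, 53/2 + 31) = Gamma(856, 115/2).
Posterior variance = α'/β'² = 856/(13225/4) = 3424/13225.

3424/13225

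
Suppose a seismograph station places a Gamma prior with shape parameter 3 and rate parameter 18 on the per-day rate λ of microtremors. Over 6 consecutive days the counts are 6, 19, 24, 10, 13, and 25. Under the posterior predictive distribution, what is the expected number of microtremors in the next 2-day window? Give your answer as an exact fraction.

25/3

Total count: 6 + 19 + 24 + 10 + 13 + 25 = 97.
Total exposure: 6 days.
Conjugate update: add total count to the shape and total exposure to the rate, giving Gamma(100, 24).
Predictive mean over a 2-day window = T·E[λ|data] = 2·100/24 = 25/3.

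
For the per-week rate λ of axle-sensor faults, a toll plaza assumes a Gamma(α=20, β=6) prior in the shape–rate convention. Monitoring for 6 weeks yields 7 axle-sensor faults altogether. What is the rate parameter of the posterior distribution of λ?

12

Total count 7 over total exposure 6 weeks.
Conjugate update: add total count to the shape and total exposure to the rate, giving Gamma(27, 12).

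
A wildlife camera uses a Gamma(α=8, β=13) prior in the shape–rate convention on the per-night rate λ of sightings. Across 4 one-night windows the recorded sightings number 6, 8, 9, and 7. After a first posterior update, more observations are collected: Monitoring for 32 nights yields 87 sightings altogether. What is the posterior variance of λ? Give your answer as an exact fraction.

Total count: 6 + 8 + 9 + 7 = 30.
Total exposure: 4 nights.
After the first batch: Gamma(8 + 30, 13 + 4) = Gamma(38, 17).
Total count 87 over total exposure 32 nights.
After the second batch: Gamma(38 + 87, 17 + 32) = Gamma(125, 49).
Posterior variance = α'/β'² = 125/2401.

125/2401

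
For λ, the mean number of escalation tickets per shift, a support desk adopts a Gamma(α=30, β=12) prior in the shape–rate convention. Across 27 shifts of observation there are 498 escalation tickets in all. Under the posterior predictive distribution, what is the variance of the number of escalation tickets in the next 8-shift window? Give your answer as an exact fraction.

Total count 498 over total exposure 27 shifts.
The Gamma prior is conjugate for the Poisson rate, so λ | data ~ Gamma(30+498, 12+27) = Gamma(528, 39).
The posterior predictive for a window of length T is Negative Binomial with variance T·α'·(β'+T)/β'² = 8·528·47/1521 = 66176/507.

66176/507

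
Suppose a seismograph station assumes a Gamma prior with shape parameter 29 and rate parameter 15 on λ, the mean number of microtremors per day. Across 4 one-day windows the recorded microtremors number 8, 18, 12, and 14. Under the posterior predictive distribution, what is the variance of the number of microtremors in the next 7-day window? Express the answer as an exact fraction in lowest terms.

14742/361

Total count: 8 + 18 + 12 + 14 = 52.
Total exposure: 4 days.
The Gamma prior is conjugate for the Poisson rate, so λ | data ~ Gamma(29+52, 15+4) = Gamma(81, 19).
The posterior predictive for a window of length T is Negative Binomial with variance T·α'·(β'+T)/β'² = 7·81·26/361 = 14742/361.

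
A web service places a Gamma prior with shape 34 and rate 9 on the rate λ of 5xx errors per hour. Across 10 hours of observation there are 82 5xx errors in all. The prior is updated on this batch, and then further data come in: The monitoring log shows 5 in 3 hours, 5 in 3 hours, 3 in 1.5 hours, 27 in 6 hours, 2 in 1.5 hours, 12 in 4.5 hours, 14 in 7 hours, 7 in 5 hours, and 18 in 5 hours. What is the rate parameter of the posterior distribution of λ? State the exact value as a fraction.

Total count 82 over total exposure 10 hours.
After the first batch: Gamma(34 + 82, 9 + 10) = Gamma(116, 19).
Total count: 5 + 5 + 3 + 27 + 2 + 12 + 14 + 7 + 18 = 93.
Total exposure: 3 + 3 + 1.5 + 6 + 1.5 + 4.5 + 7 + 5 + 5 = 36.5 hours.
After the second batch: Gamma(116 + 93, 19 + 36.5) = Gamma(209, 111/2).

111/2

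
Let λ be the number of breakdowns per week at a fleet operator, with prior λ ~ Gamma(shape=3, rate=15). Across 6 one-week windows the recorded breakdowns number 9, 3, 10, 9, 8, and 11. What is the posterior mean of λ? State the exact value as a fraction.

Total count: 9 + 3 + 10 + 9 + 8 + 11 = 50.
Total exposure: 6 weeks.
The Gamma prior is conjugate for the Poisson rate, so λ | data ~ Gamma(3+50, 15+6) = Gamma(53, 21).
Posterior mean = α'/β' = 53/21.

53/21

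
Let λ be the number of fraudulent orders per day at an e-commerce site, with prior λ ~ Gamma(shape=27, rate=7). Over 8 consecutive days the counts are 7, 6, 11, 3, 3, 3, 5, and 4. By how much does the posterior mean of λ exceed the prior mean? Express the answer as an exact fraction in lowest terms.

Total count: 7 + 6 + 11 + 3 + 3 + 3 + 5 + 4 = 42.
Total exposure: 8 days.
The Gamma prior is conjugate for the Poisson rate, so λ | data ~ Gamma(27+42, 7+8) = Gamma(69, 15).
Posterior mean = 69/15 = 23/5; prior mean = 27/7 = 27/7. Difference = 23/5 − 27/7 = 26/35.

26/35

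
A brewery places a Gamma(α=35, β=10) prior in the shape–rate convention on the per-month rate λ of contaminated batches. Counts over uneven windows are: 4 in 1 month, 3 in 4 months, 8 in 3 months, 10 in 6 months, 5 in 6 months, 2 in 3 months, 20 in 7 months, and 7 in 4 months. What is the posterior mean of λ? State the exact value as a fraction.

Total count: 4 + 3 + 8 + 10 + 5 + 2 + 20 + 7 = 59.
Total exposure: 1 + 4 + 3 + 6 + 6 + 3 + 7 + 4 = 34 months.
Posterior: α' = 35 + 59 = 94, β' = 10 + 34 = 44.
Posterior mean = α'/β' = 94/44 = 47/22.

47/22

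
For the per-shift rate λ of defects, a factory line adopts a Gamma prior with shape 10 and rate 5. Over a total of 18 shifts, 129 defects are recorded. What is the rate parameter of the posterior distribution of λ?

Total count 129 over total exposure 18 shifts.
Conjugate update: add total count to the shape and total exposure to the rate, giving Gamma(139, 23).

23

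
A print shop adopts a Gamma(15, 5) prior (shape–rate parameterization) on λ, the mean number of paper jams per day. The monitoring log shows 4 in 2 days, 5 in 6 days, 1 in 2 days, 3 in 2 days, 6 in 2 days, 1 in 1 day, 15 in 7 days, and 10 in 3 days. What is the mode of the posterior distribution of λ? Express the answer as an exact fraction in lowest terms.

59/30

Total count: 4 + 5 + 1 + 3 + 6 + 1 + 15 + 10 = 45.
Total exposure: 2 + 6 + 2 + 2 + 2 + 1 + 7 + 3 = 25 days.
Posterior: α' = 15 + 45 = 60, β' = 5 + 25 = 30.
Posterior mode = (α'−1)/β' = 59/30.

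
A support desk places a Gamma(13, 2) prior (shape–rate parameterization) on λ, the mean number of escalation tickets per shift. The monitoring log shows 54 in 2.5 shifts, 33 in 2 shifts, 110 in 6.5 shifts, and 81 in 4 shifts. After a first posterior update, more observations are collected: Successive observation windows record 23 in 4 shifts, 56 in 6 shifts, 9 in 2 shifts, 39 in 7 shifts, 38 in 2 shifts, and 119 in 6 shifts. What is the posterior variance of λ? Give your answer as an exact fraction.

Total count: 54 + 33 + 110 + 81 = 278.
Total exposure: 2.5 + 2 + 6.5 + 4 = 15 shifts.
After the first batch: Gamma(13 + 278, 2 + 15) = Gamma(291, 17).
Total count: 23 + 56 + 9 + 39 + 38 + 119 = 284.
Total exposure: 4 + 6 + 2 + 7 + 2 + 6 = 27 shifts.
After the second batch: Gamma(291 + 284, 17 + 27) = Gamma(575, 44).
Posterior variance = α'/β'² = 575/1936.

575/1936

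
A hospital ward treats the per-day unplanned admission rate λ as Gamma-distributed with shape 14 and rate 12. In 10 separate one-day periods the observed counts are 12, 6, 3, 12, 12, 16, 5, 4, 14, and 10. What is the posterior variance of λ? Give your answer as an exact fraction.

Total count: 12 + 6 + 3 + 12 + 12 + 16 + 5 + 4 + 14 + 10 = 94.
Total exposure: 10 days.
Gamma(α, β) with Poisson data over total exposure Σt gives posterior Gamma(α+Σx, β+Σt) = Gamma(108, 22).
Posterior variance = α'/β'² = 108/484 = 27/121.

27/121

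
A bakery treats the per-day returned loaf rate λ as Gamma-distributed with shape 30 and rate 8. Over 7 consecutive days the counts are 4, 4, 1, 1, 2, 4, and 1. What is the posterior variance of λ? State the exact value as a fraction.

47/225

Total count: 4 + 4 + 1 + 1 + 2 + 4 + 1 = 17.
Total exposure: 7 days.
The Gamma prior is conjugate for the Poisson rate, so λ | data ~ Gamma(30+17, 8+7) = Gamma(47, 15).
Posterior variance = α'/β'² = 47/225.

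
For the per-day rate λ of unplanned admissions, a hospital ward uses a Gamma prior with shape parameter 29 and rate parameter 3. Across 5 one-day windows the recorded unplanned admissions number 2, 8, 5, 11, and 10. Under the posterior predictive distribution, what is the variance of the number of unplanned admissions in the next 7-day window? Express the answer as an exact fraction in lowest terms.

Total count: 2 + 8 + 5 + 11 + 10 = 36.
Total exposure: 5 days.
Gamma(α, β) with Poisson data over total exposure Σt gives posterior Gamma(α+Σx, β+Σt) = Gamma(65, 8).
The posterior predictive for a window of length T is Negative Binomial with variance T·α'·(β'+T)/β'² = 7·65·15/64 = 6825/64.

6825/64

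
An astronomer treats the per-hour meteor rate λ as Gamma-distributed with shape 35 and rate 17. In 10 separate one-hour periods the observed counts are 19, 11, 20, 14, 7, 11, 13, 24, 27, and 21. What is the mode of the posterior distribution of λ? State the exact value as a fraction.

Total count: 19 + 11 + 20 + 14 + 7 + 11 + 13 + 24 + 27 + 21 = 167.
Total exposure: 10 hours.
Gamma(α, β) with Poisson data over total exposure Σt gives posterior Gamma(α+Σx, β+Σt) = Gamma(202, 27).
Posterior mode = (α'−1)/β' = 201/27 = 67/9.

67/9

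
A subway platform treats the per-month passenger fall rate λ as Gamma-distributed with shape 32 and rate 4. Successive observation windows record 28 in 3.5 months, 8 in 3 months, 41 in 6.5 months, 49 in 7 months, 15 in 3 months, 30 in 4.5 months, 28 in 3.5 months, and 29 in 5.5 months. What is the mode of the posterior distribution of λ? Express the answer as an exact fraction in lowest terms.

Total count: 28 + 8 + 41 + 49 + 15 + 30 + 28 + 29 = 228.
Total exposure: 3.5 + 3 + 6.5 + 7 + 3 + 4.5 + 3.5 + 5.5 = 36.5 months.
Posterior: α' = 32 + 228 = 260, β' = 4 + 36.5 = 81/2.
Posterior mode = (α'−1)/β' = 259/(81/2) = 518/81.

518/81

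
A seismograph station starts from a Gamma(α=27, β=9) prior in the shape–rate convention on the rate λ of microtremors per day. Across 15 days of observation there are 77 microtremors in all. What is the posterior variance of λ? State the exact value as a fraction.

13/72

Total count 77 over total exposure 15 days.
Conjugate update: add total count to the shape and total exposure to the rate, giving Gamma(104, 24).
Posterior variance = α'/β'² = 104/576 = 13/72.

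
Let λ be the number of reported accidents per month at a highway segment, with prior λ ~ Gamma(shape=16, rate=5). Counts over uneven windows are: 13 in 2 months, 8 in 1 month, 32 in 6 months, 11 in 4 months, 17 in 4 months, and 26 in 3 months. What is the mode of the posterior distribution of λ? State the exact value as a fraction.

Total count: 13 + 8 + 32 + 11 + 17 + 26 = 107.
Total exposure: 2 + 1 + 6 + 4 + 4 + 3 = 20 months.
Gamma(α, β) with Poisson data over total exposure Σt gives posterior Gamma(α+Σx, β+Σt) = Gamma(123, 25).
Posterior mode = (α'−1)/β' = 122/25.

122/25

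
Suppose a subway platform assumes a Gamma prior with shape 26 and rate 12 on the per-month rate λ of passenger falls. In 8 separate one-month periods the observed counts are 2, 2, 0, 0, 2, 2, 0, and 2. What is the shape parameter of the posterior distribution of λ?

Total count: 2 + 2 + 0 + 0 + 2 + 2 + 0 + 2 = 10.
Total exposure: 8 months.
Conjugate update: add total count to the shape and total exposure to the rate, giving Gamma(36, 20).

36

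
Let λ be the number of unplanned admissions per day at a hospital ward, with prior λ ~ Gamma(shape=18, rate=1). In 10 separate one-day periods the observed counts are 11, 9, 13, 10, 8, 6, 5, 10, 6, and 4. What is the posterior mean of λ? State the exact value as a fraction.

Total count: 11 + 9 + 13 + 10 + 8 + 6 + 5 + 10 + 6 + 4 = 82.
Total exposure: 10 days.
Conjugate update: add total count to the shape and total exposure to the rate, giving Gamma(100, 11).
Posterior mean = α'/β' = 100/11.

100/11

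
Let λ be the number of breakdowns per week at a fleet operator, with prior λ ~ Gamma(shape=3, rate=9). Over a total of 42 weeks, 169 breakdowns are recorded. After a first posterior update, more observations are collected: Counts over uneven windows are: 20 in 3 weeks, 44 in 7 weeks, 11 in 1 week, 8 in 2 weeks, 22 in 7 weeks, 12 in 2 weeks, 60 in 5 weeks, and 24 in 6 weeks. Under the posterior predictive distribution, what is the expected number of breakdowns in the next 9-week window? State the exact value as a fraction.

1119/28

Total count 169 over total exposure 42 weeks.
After the first batch: Gamma(3 + 169, 9 + 42) = Gamma(172, 51).
Total count: 20 + 44 + 11 + 8 + 22 + 12 + 60 + 24 = 201.
Total exposure: 3 + 7 + 1 + 2 + 7 + 2 + 5 + 6 = 33 weeks.
After the second batch: Gamma(172 + 201, 51 + 33) = Gamma(373, 84).
Predictive mean over a 9-week window = T·E[λ|data] = 9·373/84 = 1119/28.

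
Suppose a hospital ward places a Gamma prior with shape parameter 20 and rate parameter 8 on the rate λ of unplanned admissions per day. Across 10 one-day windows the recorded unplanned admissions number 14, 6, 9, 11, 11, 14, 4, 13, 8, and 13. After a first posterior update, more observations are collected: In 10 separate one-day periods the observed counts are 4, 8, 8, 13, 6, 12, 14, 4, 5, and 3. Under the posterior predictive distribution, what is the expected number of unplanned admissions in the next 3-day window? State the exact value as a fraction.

150/7

Total count: 14 + 6 + 9 + 11 + 11 + 14 + 4 + 13 + 8 + 13 = 103.
Total exposure: 10 days.
After the first batch: Gamma(20 + 103, 8 + 10) = Gamma(123, 18).
Total count: 4 + 8 + 8 + 13 + 6 + 12 + 14 + 4 + 5 + 3 = 77.
Total exposure: 10 days.
After the second batch: Gamma(123 + 77, 18 + 10) = Gamma(200, 28).
Predictive mean over a 3-day window = T·E[λ|data] = 3·200/28 = 150/7.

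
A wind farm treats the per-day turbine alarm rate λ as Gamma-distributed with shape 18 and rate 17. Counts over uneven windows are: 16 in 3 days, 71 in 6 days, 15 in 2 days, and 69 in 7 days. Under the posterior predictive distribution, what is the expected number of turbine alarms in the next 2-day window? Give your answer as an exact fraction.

Total count: 16 + 71 + 15 + 69 = 171.
Total exposure: 3 + 6 + 2 + 7 = 18 days.
The Gamma prior is conjugate for the Poisson rate, so λ | data ~ Gamma(18+171, 17+18) = Gamma(189, 35).
Predictive mean over a 2-day window = T·E[λ|data] = 2·189/35 = 54/5.

54/5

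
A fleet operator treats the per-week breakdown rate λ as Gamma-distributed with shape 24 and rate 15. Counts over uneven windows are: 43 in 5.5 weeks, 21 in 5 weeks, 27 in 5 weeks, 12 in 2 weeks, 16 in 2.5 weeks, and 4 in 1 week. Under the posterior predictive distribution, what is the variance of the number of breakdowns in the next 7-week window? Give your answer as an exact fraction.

Total count: 43 + 21 + 27 + 12 + 16 + 4 = 123.
Total exposure: 5.5 + 5 + 5 + 2 + 2.5 + 1 = 21 weeks.
Posterior: α' = 24 + 123 = 147, β' = 15 + 21 = 36.
The posterior predictive for a window of length T is Negative Binomial with variance T·α'·(β'+T)/β'² = 7·147·43/1296 = 14749/432.

14749/432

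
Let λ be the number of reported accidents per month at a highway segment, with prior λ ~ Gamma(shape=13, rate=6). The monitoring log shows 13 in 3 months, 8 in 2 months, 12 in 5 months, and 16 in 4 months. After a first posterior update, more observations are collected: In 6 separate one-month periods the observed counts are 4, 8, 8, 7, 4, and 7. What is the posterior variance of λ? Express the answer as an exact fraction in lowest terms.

25/169

Total count: 13 + 8 + 12 + 16 = 49.
Total exposure: 3 + 2 + 5 + 4 = 14 months.
After the first batch: Gamma(13 + 49, 6 + 14) = Gamma(62, 20).
Total count: 4 + 8 + 8 + 7 + 4 + 7 = 38.
Total exposure: 6 months.
After the second batch: Gamma(62 + 38, 20 + 6) = Gamma(100, 26).
Posterior variance = α'/β'² = 100/676 = 25/169.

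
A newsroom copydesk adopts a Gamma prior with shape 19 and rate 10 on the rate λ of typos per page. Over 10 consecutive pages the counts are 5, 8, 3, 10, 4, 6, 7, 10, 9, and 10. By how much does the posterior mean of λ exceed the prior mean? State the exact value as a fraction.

Total count: 5 + 8 + 3 + 10 + 4 + 6 + 7 + 10 + 9 + 10 = 72.
Total exposure: 10 pages.
By Gamma–Poisson conjugacy, the posterior is Gamma(α + Σx, β + Σt) = Gamma(19 + 72, 10 + 10) = Gamma(91, 20).
Posterior mean = 91/20 = 91/20; prior mean = 19/10 = 19/10. Difference = 91/20 − 19/10 = 53/20.

53/20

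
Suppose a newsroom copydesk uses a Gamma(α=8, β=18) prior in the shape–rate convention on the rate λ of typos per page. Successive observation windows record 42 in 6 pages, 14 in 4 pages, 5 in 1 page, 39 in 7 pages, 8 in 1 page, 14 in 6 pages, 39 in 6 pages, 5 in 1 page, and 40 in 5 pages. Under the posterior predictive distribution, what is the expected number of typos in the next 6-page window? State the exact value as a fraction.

1284/55

Total count: 42 + 14 + 5 + 39 + 8 + 14 + 39 + 5 + 40 = 206.
Total exposure: 6 + 4 + 1 + 7 + 1 + 6 + 6 + 1 + 5 = 37 pages.
Conjugate update: add total count to the shape and total exposure to the rate, giving Gamma(214, 55).
Predictive mean over a 6-page window = T·E[λ|data] = 6·214/55 = 1284/55.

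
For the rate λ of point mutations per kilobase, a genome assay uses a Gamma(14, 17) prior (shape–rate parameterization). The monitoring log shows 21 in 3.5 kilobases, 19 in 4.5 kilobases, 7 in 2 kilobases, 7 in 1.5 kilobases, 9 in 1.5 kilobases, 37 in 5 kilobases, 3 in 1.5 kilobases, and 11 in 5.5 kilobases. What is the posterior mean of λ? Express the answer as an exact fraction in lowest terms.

64/21

Total count: 21 + 19 + 7 + 7 + 9 + 37 + 3 + 11 = 114.
Total exposure: 3.5 + 4.5 + 2 + 1.5 + 1.5 + 5 + 1.5 + 5.5 = 25 kilobases.
By Gamma–Poisson conjugacy, the posterior is Gamma(α + Σx, β + Σt) = Gamma(14 + 114, 17 + 25) = Gamma(128, 42).
Posterior mean = α'/β' = 128/42 = 64/21.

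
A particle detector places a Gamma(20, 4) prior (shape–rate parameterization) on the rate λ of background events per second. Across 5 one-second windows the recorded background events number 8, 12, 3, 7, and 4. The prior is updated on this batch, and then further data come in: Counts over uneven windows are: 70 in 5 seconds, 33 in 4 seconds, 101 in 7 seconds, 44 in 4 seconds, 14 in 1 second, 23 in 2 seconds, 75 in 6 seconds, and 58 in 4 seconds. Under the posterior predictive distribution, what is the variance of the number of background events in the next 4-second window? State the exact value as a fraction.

21712/441

Total count: 8 + 12 + 3 + 7 + 4 = 34.
Total exposure: 5 seconds.
After the first batch: Gamma(20 + 34, 4 + 5) = Gamma(54, 9).
Total count: 70 + 33 + 101 + 44 + 14 + 23 + 75 + 58 = 418.
Total exposure: 5 + 4 + 7 + 4 + 1 + 2 + 6 + 4 = 33 seconds.
After the second batch: Gamma(54 + 418, 9 + 33) = Gamma(472, 42).
The posterior predictive for a window of length T is Negative Binomial with variance T·α'·(β'+T)/β'² = 4·472·46/1764 = 21712/441.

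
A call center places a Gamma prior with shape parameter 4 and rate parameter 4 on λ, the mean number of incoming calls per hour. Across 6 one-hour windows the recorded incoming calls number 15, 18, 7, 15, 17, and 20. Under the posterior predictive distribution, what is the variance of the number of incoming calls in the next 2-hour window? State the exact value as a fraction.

576/25

Total count: 15 + 18 + 7 + 15 + 17 + 20 = 92.
Total exposure: 6 hours.
Posterior: α' = 4 + 92 = 96, β' = 4 + 6 = 10.
The posterior predictive for a window of length T is Negative Binomial with variance T·α'·(β'+T)/β'² = 2·96·12/100 = 576/25.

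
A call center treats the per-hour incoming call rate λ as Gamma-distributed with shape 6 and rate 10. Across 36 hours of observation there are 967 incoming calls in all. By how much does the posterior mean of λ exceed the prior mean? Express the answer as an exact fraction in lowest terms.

4727/230

Total count 967 over total exposure 36 hours.
Posterior: α' = 6 + 967 = 973, β' = 10 + 36 = 46.
Posterior mean = 973/46 = 973/46; prior mean = 6/10 = 3/5. Difference = 973/46 − 3/5 = 4727/230.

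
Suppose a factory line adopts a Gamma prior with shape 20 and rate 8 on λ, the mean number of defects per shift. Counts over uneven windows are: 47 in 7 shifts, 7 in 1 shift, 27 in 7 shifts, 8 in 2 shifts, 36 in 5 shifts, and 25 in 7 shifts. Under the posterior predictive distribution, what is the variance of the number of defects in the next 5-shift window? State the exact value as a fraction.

35700/1369

Total count: 47 + 7 + 27 + 8 + 36 + 25 = 150.
Total exposure: 7 + 1 + 7 + 2 + 5 + 7 = 29 shifts.
Gamma(α, β) with Poisson data over total exposure Σt gives posterior Gamma(α+Σx, β+Σt) = Gamma(170, 37).
The posterior predictive for a window of length T is Negative Binomial with variance T·α'·(β'+T)/β'² = 5·170·42/1369 = 35700/1369.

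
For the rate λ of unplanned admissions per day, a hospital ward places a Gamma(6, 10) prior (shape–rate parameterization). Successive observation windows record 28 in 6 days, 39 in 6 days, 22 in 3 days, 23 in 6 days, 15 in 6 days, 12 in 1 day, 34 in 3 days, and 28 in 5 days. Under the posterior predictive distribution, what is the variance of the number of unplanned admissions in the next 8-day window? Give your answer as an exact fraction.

Total count: 28 + 39 + 22 + 23 + 15 + 12 + 34 + 28 = 201.
Total exposure: 6 + 6 + 3 + 6 + 6 + 1 + 3 + 5 = 36 days.
Posterior: α' = 6 + 201 = 207, β' = 10 + 36 = 46.
The posterior predictive for a window of length T is Negative Binomial with variance T·α'·(β'+T)/β'² = 8·207·54/2116 = 972/23.

972/23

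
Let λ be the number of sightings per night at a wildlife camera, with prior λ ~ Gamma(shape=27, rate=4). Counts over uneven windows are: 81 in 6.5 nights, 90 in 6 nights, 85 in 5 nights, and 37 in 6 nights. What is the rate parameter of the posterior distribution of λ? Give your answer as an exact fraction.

55/2

Total count: 81 + 90 + 85 + 37 = 293.
Total exposure: 6.5 + 6 + 5 + 6 = 23.5 nights.
The Gamma prior is conjugate for the Poisson rate, so λ | data ~ Gamma(27+293, 4+23.5) = Gamma(320, 55/2).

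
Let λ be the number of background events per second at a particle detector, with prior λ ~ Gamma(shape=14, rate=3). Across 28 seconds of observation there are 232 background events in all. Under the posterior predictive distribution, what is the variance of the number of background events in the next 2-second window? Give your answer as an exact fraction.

Total count 232 over total exposure 28 seconds.
Gamma(α, β) with Poisson data over total exposure Σt gives posterior Gamma(α+Σx, β+Σt) = Gamma(246, 31).
The posterior predictive for a window of length T is Negative Binomial with variance T·α'·(β'+T)/β'² = 2·246·33/961 = 16236/961.

16236/961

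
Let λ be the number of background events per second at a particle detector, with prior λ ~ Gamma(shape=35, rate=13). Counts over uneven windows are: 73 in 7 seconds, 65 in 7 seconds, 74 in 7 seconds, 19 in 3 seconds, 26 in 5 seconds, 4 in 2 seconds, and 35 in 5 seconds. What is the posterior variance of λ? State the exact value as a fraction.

Total count: 73 + 65 + 74 + 19 + 26 + 4 + 35 = 296.
Total exposure: 7 + 7 + 7 + 3 + 5 + 2 + 5 = 36 seconds.
By Gamma–Poisson conjugacy, the posterior is Gamma(α + Σx, β + Σt) = Gamma(35 + 296, 13 + 36) = Gamma(331, 49).
Posterior variance = α'/β'² = 331/2401.

331/2401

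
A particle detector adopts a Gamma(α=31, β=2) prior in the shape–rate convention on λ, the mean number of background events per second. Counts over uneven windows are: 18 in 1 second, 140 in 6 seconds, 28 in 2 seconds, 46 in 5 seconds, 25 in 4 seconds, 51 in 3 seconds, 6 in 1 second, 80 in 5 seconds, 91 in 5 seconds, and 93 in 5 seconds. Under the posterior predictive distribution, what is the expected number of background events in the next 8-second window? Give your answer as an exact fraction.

Total count: 18 + 140 + 28 + 46 + 25 + 51 + 6 + 80 + 91 + 93 = 578.
Total exposure: 1 + 6 + 2 + 5 + 4 + 3 + 1 + 5 + 5 + 5 = 37 seconds.
By Gamma–Poisson conjugacy, the posterior is Gamma(α + Σx, β + Σt) = Gamma(31 + 578, 2 + 37) = Gamma(609, 39).
Predictive mean over an 8-second window = T·E[λ|data] = 8·609/39 = 1624/13.

1624/13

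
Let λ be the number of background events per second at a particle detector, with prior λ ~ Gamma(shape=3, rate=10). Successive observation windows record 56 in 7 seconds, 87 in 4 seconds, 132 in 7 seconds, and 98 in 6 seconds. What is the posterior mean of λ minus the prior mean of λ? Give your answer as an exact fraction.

1829/170

Total count: 56 + 87 + 132 + 98 = 373.
Total exposure: 7 + 4 + 7 + 6 = 24 seconds.
Gamma(α, β) with Poisson data over total exposure Σt gives posterior Gamma(α+Σx, β+Σt) = Gamma(376, 34).
Posterior mean = 376/34 = 188/17; prior mean = 3/10 = 3/10. Difference = 188/17 − 3/10 = 1829/170.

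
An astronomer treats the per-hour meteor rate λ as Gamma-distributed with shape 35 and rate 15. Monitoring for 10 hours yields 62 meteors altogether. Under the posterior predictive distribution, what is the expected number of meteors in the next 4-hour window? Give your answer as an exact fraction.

Total count 62 over total exposure 10 hours.
By Gamma–Poisson conjugacy, the posterior is Gamma(α + Σx, β + Σt) = Gamma(35 + 62, 15 + 10) = Gamma(97, 25).
Predictive mean over a 4-hour window = T·E[λ|data] = 4·97/25 = 388/25.

388/25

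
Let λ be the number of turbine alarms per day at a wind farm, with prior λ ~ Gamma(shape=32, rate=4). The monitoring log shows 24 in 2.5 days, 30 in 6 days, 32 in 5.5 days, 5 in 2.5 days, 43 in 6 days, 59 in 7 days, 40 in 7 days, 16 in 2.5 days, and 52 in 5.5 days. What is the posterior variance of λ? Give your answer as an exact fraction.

1332/9409

Total count: 24 + 30 + 32 + 5 + 43 + 59 + 40 + 16 + 52 = 301.
Total exposure: 2.5 + 6 + 5.5 + 2.5 + 6 + 7 + 7 + 2.5 + 5.5 = 44.5 days.
Gamma(α, β) with Poisson data over total exposure Σt gives posterior Gamma(α+Σx, β+Σt) = Gamma(333, 97/2).
Posterior variance = α'/β'² = 333/(9409/4) = 1332/9409.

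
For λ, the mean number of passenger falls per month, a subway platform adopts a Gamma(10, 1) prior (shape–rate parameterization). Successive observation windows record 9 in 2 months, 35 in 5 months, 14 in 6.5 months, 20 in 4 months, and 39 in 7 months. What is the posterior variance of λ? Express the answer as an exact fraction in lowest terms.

508/2601

Total count: 9 + 35 + 14 + 20 + 39 = 117.
Total exposure: 2 + 5 + 6.5 + 4 + 7 = 24.5 months.
Conjugate update: add total count to the shape and total exposure to the rate, giving Gamma(127, 51/2).
Posterior variance = α'/β'² = 127/(2601/4) = 508/2601.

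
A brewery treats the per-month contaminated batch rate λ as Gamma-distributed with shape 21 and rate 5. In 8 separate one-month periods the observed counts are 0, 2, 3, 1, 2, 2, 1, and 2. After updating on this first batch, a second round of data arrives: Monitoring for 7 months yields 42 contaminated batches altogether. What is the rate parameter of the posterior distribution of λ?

Total count: 0 + 2 + 3 + 1 + 2 + 2 + 1 + 2 = 13.
Total exposure: 8 months.
After the first batch: Gamma(21 + 13, 5 + 8) = Gamma(34, 13).
Total count 42 over total exposure 7 months.
After the second batch: Gamma(34 + 42, 13 + 7) = Gamma(76, 20).

20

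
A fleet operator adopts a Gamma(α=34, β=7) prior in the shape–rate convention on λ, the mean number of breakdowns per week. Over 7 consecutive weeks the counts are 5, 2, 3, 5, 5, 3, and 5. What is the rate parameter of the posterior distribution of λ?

14

Total count: 5 + 2 + 3 + 5 + 5 + 3 + 5 = 28.
Total exposure: 7 weeks.
Gamma(α, β) with Poisson data over total exposure Σt gives posterior Gamma(α+Σx, β+Σt) = Gamma(62, 14).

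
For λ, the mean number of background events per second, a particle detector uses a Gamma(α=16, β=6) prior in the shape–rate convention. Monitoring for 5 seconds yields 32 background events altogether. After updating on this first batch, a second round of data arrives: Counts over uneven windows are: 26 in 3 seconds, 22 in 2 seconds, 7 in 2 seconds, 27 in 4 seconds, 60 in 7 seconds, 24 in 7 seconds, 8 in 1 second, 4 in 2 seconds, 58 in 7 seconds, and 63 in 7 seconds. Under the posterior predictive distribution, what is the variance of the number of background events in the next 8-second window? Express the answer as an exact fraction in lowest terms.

Total count 32 over total exposure 5 seconds.
After the first batch: Gamma(16 + 32, 6 + 5) = Gamma(48, 11).
Total count: 26 + 22 + 7 + 27 + 60 + 24 + 8 + 4 + 58 + 63 = 299.
Total exposure: 3 + 2 + 2 + 4 + 7 + 7 + 1 + 2 + 7 + 7 = 42 seconds.
After the second batch: Gamma(48 + 299, 11 + 42) = Gamma(347, 53).
The posterior predictive for a window of length T is Negative Binomial with variance T·α'·(β'+T)/β'² = 8·347·61/2809 = 169336/2809.

169336/2809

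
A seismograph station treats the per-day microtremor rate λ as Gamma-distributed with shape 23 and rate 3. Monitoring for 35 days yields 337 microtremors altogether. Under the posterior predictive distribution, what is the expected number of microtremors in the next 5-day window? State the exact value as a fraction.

Total count 337 over total exposure 35 days.
Posterior: α' = 23 + 337 = 360, β' = 3 + 35 = 38.
Predictive mean over a 5-day window = T·E[λ|data] = 5·360/38 = 900/19.

900/19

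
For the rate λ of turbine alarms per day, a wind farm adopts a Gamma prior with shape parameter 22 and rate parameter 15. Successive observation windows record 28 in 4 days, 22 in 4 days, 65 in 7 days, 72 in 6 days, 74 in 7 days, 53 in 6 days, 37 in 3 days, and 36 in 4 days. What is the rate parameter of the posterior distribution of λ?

56

Total count: 28 + 22 + 65 + 72 + 74 + 53 + 37 + 36 = 387.
Total exposure: 4 + 4 + 7 + 6 + 7 + 6 + 3 + 4 = 41 days.
By Gamma–Poisson conjugacy, the posterior is Gamma(α + Σx, β + Σt) = Gamma(22 + 387, 15 + 41) = Gamma(409, 56).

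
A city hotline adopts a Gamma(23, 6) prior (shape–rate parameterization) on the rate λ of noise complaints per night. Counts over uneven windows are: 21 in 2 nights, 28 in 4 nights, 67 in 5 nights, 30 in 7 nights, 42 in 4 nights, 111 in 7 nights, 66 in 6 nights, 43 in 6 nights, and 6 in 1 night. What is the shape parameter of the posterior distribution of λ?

Total count: 21 + 28 + 67 + 30 + 42 + 111 + 66 + 43 + 6 = 414.
Total exposure: 2 + 4 + 5 + 7 + 4 + 7 + 6 + 6 + 1 = 42 nights.
Gamma(α, β) with Poisson data over total exposure Σt gives posterior Gamma(α+Σx, β+Σt) = Gamma(437, 48).

437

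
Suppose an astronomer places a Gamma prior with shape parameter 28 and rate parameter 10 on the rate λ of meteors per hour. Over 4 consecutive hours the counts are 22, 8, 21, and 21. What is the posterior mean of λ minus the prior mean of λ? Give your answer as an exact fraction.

152/35

Total count: 22 + 8 + 21 + 21 = 72.
Total exposure: 4 hours.
Gamma(α, β) with Poisson data over total exposure Σt gives posterior Gamma(α+Σx, β+Σt) = Gamma(100, 14).
Posterior mean = 100/14 = 50/7; prior mean = 28/10 = 14/5. Difference = 50/7 − 14/5 = 152/35.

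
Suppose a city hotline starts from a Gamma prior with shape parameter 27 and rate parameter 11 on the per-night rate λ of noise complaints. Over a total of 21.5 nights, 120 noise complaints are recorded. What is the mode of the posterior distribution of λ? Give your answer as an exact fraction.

292/65

Total count 120 over total exposure 21.5 nights.
The Gamma prior is conjugate for the Poisson rate, so λ | data ~ Gamma(27+120, 11+21.5) = Gamma(147, 65/2).
Posterior mode = (α'−1)/β' = 146/(65/2) = 292/65.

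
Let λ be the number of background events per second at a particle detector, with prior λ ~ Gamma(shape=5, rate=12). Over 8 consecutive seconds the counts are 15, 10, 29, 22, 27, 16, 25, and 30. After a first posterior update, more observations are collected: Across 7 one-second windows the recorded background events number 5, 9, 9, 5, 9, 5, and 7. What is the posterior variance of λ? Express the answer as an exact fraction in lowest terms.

76/243

Total count: 15 + 10 + 29 + 22 + 27 + 16 + 25 + 30 = 174.
Total exposure: 8 seconds.
After the first batch: Gamma(5 + 174, 12 + 8) = Gamma(179, 20).
Total count: 5 + 9 + 9 + 5 + 9 + 5 + 7 = 49.
Total exposure: 7 seconds.
After the second batch: Gamma(179 + 49, 20 + 7) = Gamma(228, 27).
Posterior variance = α'/β'² = 228/729 = 76/243.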